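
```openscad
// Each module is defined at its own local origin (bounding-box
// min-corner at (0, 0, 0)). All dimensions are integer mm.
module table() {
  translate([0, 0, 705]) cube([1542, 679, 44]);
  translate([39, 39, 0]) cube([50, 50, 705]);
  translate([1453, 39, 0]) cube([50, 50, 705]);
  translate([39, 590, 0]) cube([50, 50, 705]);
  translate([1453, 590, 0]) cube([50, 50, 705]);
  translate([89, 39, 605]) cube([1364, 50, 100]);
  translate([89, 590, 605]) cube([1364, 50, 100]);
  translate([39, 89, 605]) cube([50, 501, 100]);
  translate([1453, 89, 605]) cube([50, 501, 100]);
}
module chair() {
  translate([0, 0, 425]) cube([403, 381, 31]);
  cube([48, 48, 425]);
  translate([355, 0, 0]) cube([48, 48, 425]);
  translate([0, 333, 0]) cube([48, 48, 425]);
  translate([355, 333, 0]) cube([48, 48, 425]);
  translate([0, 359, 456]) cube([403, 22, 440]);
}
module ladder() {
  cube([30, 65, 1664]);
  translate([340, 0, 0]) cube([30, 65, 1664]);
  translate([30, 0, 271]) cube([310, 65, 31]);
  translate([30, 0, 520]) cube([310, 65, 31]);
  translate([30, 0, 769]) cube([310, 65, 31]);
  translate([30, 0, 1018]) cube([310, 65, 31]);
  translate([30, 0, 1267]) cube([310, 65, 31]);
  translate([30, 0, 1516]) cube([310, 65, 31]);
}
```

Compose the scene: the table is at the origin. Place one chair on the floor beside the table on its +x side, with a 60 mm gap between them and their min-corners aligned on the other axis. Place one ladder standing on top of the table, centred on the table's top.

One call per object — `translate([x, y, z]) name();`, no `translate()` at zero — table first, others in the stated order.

table();
translate([1602, 0, 0]) chair();
translate([586, 307, 749]) ladder();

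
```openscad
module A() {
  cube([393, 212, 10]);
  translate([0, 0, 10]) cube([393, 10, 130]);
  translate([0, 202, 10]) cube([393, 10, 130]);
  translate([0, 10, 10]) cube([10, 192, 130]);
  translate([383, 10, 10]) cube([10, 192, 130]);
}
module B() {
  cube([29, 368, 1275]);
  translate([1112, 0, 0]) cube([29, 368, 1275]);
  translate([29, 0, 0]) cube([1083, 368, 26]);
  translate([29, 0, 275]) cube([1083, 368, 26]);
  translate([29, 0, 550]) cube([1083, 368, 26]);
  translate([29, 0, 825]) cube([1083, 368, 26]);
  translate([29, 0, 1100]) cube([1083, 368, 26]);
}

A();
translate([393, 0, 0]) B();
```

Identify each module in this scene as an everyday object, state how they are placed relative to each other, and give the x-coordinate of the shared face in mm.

The open box's +x face and the bookshelf's −x face are both at x = 393 mm.

A is an open box. B is a bookshelf. The bookshelf is against the open box's +x side, with their −y faces flush. The x-coordinate of the shared face is 393 mm.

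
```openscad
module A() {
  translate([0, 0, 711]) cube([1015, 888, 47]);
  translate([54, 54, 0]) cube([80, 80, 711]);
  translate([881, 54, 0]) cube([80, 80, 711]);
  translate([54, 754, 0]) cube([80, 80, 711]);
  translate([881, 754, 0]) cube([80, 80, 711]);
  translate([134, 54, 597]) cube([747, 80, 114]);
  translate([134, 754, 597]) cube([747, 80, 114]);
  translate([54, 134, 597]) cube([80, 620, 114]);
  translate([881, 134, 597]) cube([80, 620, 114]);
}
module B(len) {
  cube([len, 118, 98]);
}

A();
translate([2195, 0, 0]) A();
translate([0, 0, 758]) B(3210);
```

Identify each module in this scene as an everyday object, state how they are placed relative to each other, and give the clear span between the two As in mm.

A is a table. B is a beam. A beam spans the tops of two tables. The clear span between the two tables is 1180 mm.

Second table starts at x = 2195; first ends at x = 1015; clear span = 2195 − 1015 = 1180 mm.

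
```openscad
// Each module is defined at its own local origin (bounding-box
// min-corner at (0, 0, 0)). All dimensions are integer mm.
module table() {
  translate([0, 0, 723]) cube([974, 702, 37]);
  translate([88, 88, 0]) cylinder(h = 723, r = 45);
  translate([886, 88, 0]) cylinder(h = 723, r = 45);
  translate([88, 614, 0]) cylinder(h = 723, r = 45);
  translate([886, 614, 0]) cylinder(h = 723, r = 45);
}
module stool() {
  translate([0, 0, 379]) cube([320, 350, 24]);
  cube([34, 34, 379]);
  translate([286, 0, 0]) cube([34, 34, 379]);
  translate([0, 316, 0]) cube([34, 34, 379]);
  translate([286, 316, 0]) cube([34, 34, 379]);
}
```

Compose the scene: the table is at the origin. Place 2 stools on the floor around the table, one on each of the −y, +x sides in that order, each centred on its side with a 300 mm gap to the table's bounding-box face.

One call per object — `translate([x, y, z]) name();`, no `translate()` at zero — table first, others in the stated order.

table();
translate([327, -650, 0]) stool();
translate([1274, 176, 0]) stool();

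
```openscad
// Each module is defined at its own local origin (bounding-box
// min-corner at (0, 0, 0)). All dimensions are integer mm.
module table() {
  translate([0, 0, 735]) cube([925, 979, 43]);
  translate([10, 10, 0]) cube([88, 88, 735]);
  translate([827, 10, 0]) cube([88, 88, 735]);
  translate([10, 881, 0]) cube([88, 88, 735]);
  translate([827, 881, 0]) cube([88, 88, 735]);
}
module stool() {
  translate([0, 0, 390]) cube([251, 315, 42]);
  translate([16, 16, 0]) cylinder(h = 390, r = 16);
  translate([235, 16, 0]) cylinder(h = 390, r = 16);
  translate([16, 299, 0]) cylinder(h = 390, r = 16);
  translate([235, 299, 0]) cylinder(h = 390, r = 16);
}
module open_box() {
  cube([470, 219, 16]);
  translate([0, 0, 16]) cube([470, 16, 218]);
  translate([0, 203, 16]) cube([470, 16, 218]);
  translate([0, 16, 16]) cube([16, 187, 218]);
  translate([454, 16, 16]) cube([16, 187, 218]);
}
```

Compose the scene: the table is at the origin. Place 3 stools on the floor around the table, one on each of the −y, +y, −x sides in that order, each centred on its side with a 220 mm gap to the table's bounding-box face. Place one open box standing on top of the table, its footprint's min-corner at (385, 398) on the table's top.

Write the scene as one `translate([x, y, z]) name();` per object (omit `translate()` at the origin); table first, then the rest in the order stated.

table();
translate([337, -535, 0]) stool();
translate([337, 1199, 0]) stool();
translate([-471, 332, 0]) stool();
translate([385, 398, 778]) open_box();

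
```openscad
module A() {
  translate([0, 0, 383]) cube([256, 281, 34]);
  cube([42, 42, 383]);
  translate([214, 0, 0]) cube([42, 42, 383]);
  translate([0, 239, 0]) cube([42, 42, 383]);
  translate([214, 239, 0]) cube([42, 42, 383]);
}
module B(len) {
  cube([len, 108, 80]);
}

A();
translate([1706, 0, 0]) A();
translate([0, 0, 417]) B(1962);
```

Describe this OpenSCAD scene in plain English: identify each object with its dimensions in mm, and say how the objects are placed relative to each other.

A is a four-legged stool. The seat is a 256×281×34 mm slab whose top surface is at z = 417 mm; four square legs, each 42×42 mm in cross-section, run from the floor (z = 0) to the underside of the seat, each flush with a corner of the seat.

B is a rectangular beam 1962 mm long (x), 108 mm deep (y), 80 mm thick (z).

The beam spans the tops of two stools placed 1450 mm apart, resting at z = 417 mm.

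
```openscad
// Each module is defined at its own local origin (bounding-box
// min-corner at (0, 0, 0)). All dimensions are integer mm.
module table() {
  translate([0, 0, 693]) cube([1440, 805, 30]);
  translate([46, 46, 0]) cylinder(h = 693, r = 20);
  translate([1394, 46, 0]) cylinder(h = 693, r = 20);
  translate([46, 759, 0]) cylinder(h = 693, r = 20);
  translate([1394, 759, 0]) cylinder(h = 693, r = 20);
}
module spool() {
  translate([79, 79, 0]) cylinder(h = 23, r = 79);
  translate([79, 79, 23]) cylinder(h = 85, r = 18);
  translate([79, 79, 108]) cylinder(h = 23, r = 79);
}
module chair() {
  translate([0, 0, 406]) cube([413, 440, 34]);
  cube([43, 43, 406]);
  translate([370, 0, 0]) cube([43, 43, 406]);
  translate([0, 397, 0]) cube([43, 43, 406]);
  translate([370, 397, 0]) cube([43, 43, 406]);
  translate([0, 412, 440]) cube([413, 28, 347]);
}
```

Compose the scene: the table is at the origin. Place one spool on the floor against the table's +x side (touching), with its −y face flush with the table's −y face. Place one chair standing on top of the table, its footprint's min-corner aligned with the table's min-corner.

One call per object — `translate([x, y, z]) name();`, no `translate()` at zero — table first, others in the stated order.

table();
translate([1440, 0, 0]) spool();
translate([0, 0, 723]) chair();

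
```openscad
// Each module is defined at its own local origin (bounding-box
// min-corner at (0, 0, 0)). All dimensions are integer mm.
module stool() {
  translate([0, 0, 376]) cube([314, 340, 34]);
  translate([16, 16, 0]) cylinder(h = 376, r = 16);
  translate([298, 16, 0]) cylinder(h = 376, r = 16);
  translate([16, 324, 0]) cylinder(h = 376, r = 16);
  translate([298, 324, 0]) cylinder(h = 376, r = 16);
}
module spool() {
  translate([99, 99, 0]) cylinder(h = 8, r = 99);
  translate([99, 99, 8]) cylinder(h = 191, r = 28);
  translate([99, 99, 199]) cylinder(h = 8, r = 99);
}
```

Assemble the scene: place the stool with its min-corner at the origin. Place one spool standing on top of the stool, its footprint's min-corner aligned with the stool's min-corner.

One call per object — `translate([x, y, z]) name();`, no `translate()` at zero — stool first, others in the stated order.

stool();
translate([0, 0, 410]) spool();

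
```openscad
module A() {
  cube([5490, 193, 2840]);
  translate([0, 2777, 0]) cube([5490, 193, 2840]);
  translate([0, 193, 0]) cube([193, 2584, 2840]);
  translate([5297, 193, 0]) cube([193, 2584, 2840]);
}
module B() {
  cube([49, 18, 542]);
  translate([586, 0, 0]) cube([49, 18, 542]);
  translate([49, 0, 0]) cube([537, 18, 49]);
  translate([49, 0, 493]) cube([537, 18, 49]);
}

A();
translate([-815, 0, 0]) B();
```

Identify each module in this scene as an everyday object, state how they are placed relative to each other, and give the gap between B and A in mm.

The picture frame's nearest face is 180 mm from the house frame's −x face.

A is a house frame. B is a picture frame. The picture frame is on the floor beside the house frame on its −x side. The gap between the picture frame and the house frame is 180 mm.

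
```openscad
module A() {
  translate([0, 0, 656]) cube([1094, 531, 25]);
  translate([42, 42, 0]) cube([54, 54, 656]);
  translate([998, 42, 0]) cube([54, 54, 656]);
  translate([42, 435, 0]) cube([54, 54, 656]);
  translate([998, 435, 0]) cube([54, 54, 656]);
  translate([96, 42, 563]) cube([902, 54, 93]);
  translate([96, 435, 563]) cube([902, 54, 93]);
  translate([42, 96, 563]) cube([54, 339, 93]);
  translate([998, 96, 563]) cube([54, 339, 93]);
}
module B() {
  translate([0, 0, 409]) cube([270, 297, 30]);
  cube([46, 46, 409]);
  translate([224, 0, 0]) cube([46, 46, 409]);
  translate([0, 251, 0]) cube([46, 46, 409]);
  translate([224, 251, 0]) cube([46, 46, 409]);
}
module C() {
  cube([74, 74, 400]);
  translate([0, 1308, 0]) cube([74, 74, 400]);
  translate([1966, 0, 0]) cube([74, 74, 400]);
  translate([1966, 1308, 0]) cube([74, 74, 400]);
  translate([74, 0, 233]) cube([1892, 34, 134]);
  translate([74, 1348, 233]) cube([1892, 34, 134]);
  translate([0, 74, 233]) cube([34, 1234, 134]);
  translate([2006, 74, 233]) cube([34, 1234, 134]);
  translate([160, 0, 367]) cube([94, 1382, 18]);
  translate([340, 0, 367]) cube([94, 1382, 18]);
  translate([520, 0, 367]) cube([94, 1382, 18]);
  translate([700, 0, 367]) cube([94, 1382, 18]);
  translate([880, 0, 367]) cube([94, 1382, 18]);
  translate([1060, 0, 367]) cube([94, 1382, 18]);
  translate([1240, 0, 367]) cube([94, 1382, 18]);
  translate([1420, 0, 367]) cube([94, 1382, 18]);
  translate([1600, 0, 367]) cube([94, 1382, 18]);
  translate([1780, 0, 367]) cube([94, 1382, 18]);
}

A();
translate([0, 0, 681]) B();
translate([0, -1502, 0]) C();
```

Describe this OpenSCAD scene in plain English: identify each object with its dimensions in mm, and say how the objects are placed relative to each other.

A is a table with a 1094×531 mm rectangular top, 25 mm thick, top surface at z = 681 mm, supported by four 54×54 mm square legs, each inset 42 mm from the nearest pair of top edges, running from the floor. Four apron rails, 54 mm thick and 93 mm tall, run between adjacent legs with their top edges flush with the underside of the top and their outer faces flush with the legs' outer faces.

B is a four-legged stool. The seat is 270×297 mm, 30 mm thick, top at z = 439 mm. It stands on four square legs, each 46×46 mm in cross-section, from z = 0 to the seat underside, each flush with a corner of the seat.

C is a bed frame 2040 mm long (x) by 1382 mm wide (y). Four 74×74 mm corner posts, 400 mm tall, at the corners of the footprint. Four rails of 34 mm thickness and 134 mm height run between adjacent posts with their undersides at z = 233 mm, their outer faces flush with the outside of the frame (the two x-running rails run between the posts' inner faces; the two y-running rails run between the posts' inner faces). 10 slats, each 94 mm wide (x) and 18 mm thick, lie across the top of the two x-running rails, running the full 1382 mm width of the frame in y; the slats are evenly spaced along x between the inner faces of the end posts with equal gaps (rounded down to the nearest mm) at the −x end and between each pair — any rounding remainder accumulates at the +x end.

The stool is on top of the table. The bed frame is on the floor beside the table on its −y side.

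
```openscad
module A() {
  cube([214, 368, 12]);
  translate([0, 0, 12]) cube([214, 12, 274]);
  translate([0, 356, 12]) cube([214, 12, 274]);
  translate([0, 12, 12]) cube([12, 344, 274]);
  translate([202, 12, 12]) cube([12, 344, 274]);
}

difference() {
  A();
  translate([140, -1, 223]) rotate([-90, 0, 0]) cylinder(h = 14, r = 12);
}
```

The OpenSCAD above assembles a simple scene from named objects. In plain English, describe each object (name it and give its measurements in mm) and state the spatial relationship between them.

A is an open-topped rectangular box: outside dimensions 214×368×286 mm, with a uniform wall and base thickness of 12 mm. The base is a full 214×368 slab on the floor; four walls sit on top of the base. The front and back walls (the −y and +y sides) span the full width; the two side walls fit between them.

The open box has a circular hole of radius 12 mm through its front wall, centred at (x = 140, z = 223).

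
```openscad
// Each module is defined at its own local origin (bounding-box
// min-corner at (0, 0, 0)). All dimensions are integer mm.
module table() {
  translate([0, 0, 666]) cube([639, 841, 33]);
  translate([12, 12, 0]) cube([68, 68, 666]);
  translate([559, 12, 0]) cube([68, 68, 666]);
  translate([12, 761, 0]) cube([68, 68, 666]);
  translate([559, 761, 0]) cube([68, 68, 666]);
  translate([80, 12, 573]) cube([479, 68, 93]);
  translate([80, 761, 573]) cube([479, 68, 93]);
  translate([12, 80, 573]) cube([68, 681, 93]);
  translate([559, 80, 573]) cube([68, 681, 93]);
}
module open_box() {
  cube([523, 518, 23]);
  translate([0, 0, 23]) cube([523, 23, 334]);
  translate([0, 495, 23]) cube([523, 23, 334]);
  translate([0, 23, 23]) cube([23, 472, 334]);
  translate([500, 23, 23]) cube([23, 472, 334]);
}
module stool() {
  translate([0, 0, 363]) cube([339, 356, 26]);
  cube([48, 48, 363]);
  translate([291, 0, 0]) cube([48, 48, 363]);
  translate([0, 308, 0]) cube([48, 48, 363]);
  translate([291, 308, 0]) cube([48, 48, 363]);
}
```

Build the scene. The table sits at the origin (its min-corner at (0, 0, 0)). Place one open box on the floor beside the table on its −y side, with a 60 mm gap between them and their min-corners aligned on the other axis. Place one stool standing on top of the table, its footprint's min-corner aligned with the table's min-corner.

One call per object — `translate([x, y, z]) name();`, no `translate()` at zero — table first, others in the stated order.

table();
translate([0, -578, 0]) open_box();
translate([0, 0, 699]) stool();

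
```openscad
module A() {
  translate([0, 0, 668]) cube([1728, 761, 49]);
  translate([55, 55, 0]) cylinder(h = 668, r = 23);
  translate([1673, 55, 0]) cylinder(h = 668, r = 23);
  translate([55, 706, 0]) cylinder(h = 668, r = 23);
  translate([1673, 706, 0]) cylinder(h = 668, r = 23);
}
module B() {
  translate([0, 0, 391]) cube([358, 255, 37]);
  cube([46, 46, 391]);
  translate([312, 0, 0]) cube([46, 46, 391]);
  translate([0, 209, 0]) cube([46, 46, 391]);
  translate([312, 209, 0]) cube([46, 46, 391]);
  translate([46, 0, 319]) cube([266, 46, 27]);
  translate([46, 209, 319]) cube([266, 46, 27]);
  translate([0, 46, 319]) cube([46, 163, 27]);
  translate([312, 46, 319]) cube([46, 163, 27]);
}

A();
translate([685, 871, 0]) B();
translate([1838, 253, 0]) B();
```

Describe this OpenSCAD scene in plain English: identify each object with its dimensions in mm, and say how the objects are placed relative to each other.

A is a table: top 1728 mm (x) × 761 mm (y), 49 mm thick, upper face at z = 717 mm, on four round legs of 46 mm diameter, each leg's bounding box inset 32 mm from the nearest pair of top edges, running from z = 0 to the bottom of the top.

B is a four-legged stool. The seat is 358×255 mm, 37 mm thick, top at z = 428 mm. It stands on four square legs, each 46×46 mm in cross-section, from z = 0 to the seat underside, each flush with a corner of the seat. Four stretchers, 46 mm wide and 27 mm tall, connect adjacent legs with their undersides at z = 319 mm, each running between the inner faces of the legs it joins and aligned with the legs' outer faces on the other axis.

Two stools sit around the table at the +y, +x sides.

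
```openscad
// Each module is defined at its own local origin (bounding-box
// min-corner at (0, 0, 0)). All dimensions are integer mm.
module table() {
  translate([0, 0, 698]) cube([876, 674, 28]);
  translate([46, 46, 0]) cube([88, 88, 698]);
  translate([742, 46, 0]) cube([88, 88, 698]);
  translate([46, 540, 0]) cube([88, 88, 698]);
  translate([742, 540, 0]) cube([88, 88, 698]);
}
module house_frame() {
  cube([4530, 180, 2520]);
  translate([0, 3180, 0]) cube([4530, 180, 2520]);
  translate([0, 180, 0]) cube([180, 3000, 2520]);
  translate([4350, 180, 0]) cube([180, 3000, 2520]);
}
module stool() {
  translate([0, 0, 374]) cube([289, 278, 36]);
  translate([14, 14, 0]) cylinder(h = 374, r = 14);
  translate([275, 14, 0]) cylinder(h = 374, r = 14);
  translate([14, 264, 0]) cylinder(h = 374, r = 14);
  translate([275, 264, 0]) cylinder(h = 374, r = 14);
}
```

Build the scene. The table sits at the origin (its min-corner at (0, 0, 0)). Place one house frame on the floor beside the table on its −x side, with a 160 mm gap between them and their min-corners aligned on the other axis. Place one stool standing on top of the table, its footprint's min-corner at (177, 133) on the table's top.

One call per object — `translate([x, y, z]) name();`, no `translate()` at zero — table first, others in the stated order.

table();
translate([-4690, 0, 0]) house_frame();
translate([177, 133, 726]) stool();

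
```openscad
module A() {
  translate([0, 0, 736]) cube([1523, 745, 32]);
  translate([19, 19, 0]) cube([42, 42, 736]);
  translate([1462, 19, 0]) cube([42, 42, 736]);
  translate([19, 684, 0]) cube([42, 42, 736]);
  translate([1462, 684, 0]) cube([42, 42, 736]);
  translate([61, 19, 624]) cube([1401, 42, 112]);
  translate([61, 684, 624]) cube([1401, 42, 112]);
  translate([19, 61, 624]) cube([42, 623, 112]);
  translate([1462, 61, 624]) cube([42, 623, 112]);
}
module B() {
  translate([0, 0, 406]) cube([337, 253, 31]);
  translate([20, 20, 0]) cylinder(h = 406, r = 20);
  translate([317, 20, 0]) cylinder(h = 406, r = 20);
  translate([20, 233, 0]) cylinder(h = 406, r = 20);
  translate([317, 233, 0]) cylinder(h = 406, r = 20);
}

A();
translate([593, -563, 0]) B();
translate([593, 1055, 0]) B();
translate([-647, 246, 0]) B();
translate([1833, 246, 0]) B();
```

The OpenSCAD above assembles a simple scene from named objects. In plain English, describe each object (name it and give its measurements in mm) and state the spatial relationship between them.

A is a table: top 1523 mm (x) × 745 mm (y), 32 mm thick, upper face at z = 768 mm, on four 42×42 mm square legs, each inset 19 mm from the nearest pair of top edges, running from z = 0 to the bottom of the top. Four apron rails, 42 mm thick and 112 mm tall, run between adjacent legs with their top edges flush with the underside of the top and their outer faces flush with the legs' outer faces.

B is a four-legged stool. The seat is 337×253 mm, 31 mm thick, top at z = 437 mm. It stands on four round legs, each 40 mm in diameter, from z = 0 to the seat underside, each leg's axis is inset half a diameter from the nearest pair of seat edges (so the leg's bounding box is flush with the corner).

Four stools sit around the table at the −y, +y, −x, +x sides.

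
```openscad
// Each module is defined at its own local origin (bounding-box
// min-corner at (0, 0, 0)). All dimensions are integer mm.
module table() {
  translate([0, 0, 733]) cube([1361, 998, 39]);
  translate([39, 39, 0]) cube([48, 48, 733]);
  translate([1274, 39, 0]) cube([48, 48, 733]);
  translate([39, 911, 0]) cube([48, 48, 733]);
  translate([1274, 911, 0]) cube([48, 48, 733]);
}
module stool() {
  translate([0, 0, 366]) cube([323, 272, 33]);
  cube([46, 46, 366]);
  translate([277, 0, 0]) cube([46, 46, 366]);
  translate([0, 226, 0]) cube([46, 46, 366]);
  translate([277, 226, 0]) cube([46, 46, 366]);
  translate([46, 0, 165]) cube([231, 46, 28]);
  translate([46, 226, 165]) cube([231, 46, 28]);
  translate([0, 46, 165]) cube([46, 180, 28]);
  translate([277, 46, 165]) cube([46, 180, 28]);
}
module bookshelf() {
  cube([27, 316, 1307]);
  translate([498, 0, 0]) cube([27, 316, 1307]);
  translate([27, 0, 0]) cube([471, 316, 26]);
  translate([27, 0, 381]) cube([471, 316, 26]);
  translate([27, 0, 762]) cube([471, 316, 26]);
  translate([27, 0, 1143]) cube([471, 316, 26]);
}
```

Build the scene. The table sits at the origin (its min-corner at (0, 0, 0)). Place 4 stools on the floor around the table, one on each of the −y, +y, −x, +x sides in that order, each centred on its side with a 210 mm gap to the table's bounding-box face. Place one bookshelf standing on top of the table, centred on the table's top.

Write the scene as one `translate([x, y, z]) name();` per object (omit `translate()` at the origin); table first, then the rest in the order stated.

table();
translate([519, -482, 0]) stool();
translate([519, 1208, 0]) stool();
translate([-533, 363, 0]) stool();
translate([1571, 363, 0]) stool();
translate([418, 341, 772]) bookshelf();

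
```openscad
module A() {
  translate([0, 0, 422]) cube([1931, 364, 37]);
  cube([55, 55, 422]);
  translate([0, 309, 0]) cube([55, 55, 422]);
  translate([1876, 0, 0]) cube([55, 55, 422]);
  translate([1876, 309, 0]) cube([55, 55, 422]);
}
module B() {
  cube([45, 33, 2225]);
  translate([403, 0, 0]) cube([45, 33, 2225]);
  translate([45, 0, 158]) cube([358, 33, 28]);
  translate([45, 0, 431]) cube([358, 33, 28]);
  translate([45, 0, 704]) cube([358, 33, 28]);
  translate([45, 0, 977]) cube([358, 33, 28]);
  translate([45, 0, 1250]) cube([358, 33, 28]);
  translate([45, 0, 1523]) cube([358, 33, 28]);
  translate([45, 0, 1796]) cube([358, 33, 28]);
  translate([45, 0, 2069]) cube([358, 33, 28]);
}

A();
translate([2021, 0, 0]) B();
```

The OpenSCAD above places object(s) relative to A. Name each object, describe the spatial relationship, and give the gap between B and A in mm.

A is a bench. B is a ladder. The ladder is on the floor beside the bench on its +x side. The gap between the ladder and the bench is 90 mm.

The ladder's nearest face is 90 mm from the bench's +x face.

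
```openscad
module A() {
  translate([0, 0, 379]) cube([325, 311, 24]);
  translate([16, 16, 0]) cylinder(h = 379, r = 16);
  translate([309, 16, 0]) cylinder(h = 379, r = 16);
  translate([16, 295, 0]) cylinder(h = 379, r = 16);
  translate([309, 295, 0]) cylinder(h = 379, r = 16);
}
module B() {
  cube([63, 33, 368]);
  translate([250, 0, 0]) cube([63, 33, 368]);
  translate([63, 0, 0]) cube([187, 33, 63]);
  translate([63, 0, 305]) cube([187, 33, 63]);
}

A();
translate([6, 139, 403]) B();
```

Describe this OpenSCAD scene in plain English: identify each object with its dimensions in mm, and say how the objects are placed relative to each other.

A is a four-legged stool. The seat is 325×311 mm, 24 mm thick, top at z = 403 mm. It stands on four round legs, each 32 mm in diameter, from z = 0 to the seat underside, each leg's axis is inset half a diameter from the nearest pair of seat edges (so the leg's bounding box is flush with the corner).

B is a rectangular picture frame lying in the x–z plane (depth along y). The opening is 187 mm wide (x) by 242 mm tall (z), surrounded by a border 63 mm wide on all four sides. The frame is 33 mm deep and is made of two full-height vertical stiles with two horizontal rails fitted between them.

The picture frame is on top of the stool, centred.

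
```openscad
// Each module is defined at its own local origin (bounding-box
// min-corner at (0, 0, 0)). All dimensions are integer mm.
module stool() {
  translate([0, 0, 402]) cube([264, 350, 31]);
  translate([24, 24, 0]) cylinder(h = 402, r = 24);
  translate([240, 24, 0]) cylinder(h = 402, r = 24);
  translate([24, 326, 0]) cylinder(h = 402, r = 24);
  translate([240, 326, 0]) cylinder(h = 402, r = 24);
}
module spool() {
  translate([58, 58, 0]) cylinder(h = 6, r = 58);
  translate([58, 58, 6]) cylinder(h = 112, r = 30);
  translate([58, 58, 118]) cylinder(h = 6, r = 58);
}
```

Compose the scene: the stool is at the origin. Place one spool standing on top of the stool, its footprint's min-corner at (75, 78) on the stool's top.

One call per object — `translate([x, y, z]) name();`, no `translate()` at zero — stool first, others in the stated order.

stool();
translate([75, 78, 433]) spool();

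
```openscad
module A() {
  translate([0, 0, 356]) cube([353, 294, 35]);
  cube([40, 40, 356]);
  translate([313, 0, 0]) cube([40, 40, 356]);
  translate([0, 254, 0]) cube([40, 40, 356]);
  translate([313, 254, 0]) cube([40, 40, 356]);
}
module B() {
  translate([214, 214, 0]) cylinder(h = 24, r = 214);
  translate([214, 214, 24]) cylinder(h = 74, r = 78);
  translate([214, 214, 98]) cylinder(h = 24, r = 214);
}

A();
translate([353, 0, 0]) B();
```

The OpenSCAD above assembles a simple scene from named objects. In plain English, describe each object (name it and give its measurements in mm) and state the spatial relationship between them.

A is a simple wooden stool: a rectangular seat 353 mm (x) by 294 mm (y), 35 mm thick, top face at z = 391 mm, on four square legs, each 40×40 mm in cross-section. The legs rest on z = 0, each flush with a corner of the seat.

B is a spool: two coaxial disc flanges of radius 214 mm and thickness 24 mm, joined by a core cylinder of radius 78 mm and height 74 mm. The lower flange rests on z = 0 and the three cylinders share a vertical axis.

The spool is against the stool's +x side, with their −y faces flush.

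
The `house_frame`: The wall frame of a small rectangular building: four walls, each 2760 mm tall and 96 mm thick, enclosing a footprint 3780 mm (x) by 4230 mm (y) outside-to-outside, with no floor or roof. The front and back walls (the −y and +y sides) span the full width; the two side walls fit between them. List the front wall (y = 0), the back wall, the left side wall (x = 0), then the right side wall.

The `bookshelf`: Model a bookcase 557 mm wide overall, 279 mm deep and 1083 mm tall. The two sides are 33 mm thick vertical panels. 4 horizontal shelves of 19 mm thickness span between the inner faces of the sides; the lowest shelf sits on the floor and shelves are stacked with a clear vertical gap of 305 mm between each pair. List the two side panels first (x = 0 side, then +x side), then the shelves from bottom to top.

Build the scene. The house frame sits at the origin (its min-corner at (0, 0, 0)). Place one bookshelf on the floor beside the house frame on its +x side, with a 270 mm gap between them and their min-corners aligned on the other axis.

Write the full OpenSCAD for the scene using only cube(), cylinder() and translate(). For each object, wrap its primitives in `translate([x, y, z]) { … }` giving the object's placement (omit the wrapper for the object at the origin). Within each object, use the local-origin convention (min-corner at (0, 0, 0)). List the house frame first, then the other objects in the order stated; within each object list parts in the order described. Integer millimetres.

cube([3780, 96, 2760]);
translate([0, 4134, 0]) cube([3780, 96, 2760]);
translate([0, 96, 0]) cube([96, 4038, 2760]);
translate([3684, 96, 0]) cube([96, 4038, 2760]);
translate([4050, 0, 0]) {
  cube([33, 279, 1083]);
  translate([524, 0, 0]) cube([33, 279, 1083]);
  translate([33, 0, 0]) cube([491, 279, 19]);
  translate([33, 0, 324]) cube([491, 279, 19]);
  translate([33, 0, 648]) cube([491, 279, 19]);
  translate([33, 0, 972]) cube([491, 279, 19]);
}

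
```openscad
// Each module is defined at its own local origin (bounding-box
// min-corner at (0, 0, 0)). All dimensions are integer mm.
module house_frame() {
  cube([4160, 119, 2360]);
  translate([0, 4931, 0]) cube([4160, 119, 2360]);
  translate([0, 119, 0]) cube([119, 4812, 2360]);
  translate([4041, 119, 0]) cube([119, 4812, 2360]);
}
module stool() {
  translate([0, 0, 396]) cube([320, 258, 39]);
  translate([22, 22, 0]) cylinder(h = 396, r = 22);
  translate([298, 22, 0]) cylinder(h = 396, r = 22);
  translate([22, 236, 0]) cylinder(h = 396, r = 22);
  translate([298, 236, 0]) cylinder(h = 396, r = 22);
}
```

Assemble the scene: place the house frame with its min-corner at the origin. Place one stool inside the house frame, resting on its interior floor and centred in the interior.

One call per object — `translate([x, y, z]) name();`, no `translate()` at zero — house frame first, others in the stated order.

house_frame();
translate([1920, 2396, 0]) stool();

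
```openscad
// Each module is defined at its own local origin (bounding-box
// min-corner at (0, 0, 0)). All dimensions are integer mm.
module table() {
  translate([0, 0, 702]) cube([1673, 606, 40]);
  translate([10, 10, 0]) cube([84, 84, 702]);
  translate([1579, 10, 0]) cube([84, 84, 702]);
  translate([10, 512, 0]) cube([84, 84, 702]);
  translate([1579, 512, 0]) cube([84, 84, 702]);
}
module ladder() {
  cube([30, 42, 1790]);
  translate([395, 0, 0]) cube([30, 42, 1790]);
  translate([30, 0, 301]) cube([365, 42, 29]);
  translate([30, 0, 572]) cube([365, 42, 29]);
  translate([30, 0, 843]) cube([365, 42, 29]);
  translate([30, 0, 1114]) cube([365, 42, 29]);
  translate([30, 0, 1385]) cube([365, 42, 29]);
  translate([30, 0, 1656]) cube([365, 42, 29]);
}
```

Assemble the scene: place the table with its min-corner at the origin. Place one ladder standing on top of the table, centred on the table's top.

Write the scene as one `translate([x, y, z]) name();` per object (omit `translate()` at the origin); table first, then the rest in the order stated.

table();
translate([624, 282, 742]) ladder();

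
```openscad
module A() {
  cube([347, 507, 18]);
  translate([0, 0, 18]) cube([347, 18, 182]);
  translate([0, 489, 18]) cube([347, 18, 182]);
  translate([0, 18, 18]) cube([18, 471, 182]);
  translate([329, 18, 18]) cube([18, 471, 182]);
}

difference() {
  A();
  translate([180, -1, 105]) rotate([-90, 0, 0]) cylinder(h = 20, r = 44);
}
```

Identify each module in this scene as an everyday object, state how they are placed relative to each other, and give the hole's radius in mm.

A is an open box. The open box has a circular hole through its front wall. The hole's radius is 44 mm.

The subtracted cylinder has r = 44 mm.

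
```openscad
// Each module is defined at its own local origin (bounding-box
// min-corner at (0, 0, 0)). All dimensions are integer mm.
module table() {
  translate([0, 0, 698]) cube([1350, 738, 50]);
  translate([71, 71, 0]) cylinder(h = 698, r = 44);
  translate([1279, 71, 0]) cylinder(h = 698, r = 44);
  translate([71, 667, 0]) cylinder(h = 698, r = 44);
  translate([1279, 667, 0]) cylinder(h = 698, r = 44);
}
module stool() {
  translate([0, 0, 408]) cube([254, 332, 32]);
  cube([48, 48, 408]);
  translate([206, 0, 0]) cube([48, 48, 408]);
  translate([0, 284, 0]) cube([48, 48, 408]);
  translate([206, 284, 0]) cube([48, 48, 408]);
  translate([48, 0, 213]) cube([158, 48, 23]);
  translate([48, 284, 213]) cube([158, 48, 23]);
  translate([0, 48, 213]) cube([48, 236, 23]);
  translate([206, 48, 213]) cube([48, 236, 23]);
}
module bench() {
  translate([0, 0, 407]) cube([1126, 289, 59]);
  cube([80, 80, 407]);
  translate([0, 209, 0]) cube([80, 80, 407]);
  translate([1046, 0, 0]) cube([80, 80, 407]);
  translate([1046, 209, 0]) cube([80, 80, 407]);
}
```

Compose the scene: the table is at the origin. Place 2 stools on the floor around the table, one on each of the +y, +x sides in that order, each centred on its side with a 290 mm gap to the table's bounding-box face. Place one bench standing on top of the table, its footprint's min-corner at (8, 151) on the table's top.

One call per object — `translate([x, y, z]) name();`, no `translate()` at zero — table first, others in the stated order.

table();
translate([548, 1028, 0]) stool();
translate([1640, 203, 0]) stool();
translate([8, 151, 748]) bench();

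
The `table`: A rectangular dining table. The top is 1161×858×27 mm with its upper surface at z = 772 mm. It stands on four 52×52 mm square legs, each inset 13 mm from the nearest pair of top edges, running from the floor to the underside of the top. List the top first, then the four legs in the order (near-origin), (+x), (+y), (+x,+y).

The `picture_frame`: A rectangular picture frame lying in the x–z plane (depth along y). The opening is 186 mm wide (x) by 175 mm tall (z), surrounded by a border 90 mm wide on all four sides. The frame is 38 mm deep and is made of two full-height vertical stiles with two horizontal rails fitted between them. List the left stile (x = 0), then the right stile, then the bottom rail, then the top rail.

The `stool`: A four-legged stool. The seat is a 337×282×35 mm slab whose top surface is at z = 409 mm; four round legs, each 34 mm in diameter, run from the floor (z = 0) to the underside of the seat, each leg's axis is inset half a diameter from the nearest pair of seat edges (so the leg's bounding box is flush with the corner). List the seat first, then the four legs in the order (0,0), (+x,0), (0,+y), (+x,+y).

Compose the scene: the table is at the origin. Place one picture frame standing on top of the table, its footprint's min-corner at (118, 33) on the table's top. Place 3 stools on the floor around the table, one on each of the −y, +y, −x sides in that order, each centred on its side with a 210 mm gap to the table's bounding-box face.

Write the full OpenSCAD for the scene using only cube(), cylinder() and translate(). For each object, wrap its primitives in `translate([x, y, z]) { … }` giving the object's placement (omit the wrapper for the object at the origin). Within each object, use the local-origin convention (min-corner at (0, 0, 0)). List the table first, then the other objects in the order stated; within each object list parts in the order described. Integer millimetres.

translate([0, 0, 745]) cube([1161, 858, 27]);
translate([13, 13, 0]) cube([52, 52, 745]);
translate([1096, 13, 0]) cube([52, 52, 745]);
translate([13, 793, 0]) cube([52, 52, 745]);
translate([1096, 793, 0]) cube([52, 52, 745]);
translate([118, 33, 772]) {
  cube([90, 38, 355]);
  translate([276, 0, 0]) cube([90, 38, 355]);
  translate([90, 0, 0]) cube([186, 38, 90]);
  translate([90, 0, 265]) cube([186, 38, 90]);
}
translate([412, -492, 0]) {
  translate([0, 0, 374]) cube([337, 282, 35]);
  translate([17, 17, 0]) cylinder(h = 374, r = 17);
  translate([320, 17, 0]) cylinder(h = 374, r = 17);
  translate([17, 265, 0]) cylinder(h = 374, r = 17);
  translate([320, 265, 0]) cylinder(h = 374, r = 17);
}
translate([412, 1068, 0]) {
  translate([0, 0, 374]) cube([337, 282, 35]);
  translate([17, 17, 0]) cylinder(h = 374, r = 17);
  translate([320, 17, 0]) cylinder(h = 374, r = 17);
  translate([17, 265, 0]) cylinder(h = 374, r = 17);
  translate([320, 265, 0]) cylinder(h = 374, r = 17);
}
translate([-547, 288, 0]) {
  translate([0, 0, 374]) cube([337, 282, 35]);
  translate([17, 17, 0]) cylinder(h = 374, r = 17);
  translate([320, 17, 0]) cylinder(h = 374, r = 17);
  translate([17, 265, 0]) cylinder(h = 374, r = 17);
  translate([320, 265, 0]) cylinder(h = 374, r = 17);
}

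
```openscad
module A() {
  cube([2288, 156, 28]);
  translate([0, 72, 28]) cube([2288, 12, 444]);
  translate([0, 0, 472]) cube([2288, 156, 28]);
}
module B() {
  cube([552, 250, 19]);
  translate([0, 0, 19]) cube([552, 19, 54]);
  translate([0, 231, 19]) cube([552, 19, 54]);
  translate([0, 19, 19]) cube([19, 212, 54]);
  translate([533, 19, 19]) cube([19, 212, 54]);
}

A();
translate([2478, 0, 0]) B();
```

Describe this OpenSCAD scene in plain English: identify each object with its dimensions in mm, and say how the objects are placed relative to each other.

A is an I-beam lying along x, 2288 mm long. Overall section height 500 mm. Two flanges 156 mm wide (y) and 28 mm thick, one on the floor and one at the top; a web 12 mm thick runs between them, centred on the flange width.

B is an open-topped rectangular box: outside dimensions 552×250×73 mm, with a uniform wall and base thickness of 19 mm. The base is a full 552×250 slab on the floor; four walls sit on top of the base. The front and back walls (the −y and +y sides) span the full width; the two side walls fit between them.

The open box is on the floor beside the I-beam on its +x side.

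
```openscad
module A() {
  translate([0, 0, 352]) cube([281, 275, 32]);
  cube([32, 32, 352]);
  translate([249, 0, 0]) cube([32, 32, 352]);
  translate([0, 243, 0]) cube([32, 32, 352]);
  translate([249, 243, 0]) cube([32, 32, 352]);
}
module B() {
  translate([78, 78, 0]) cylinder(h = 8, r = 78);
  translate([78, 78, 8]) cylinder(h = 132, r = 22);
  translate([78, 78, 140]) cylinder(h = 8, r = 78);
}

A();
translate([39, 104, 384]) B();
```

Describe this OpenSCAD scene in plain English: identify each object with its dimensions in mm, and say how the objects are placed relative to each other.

A is a four-legged stool. The seat is a 281×275×32 mm slab whose top surface is at z = 384 mm; four square legs, each 32×32 mm in cross-section, run from the floor (z = 0) to the underside of the seat, each flush with a corner of the seat.

B is a spool: two coaxial disc flanges of radius 78 mm and thickness 8 mm, joined by a core cylinder of radius 22 mm and height 132 mm. The lower flange rests on z = 0 and the three cylinders share a vertical axis.

The spool is on top of the stool.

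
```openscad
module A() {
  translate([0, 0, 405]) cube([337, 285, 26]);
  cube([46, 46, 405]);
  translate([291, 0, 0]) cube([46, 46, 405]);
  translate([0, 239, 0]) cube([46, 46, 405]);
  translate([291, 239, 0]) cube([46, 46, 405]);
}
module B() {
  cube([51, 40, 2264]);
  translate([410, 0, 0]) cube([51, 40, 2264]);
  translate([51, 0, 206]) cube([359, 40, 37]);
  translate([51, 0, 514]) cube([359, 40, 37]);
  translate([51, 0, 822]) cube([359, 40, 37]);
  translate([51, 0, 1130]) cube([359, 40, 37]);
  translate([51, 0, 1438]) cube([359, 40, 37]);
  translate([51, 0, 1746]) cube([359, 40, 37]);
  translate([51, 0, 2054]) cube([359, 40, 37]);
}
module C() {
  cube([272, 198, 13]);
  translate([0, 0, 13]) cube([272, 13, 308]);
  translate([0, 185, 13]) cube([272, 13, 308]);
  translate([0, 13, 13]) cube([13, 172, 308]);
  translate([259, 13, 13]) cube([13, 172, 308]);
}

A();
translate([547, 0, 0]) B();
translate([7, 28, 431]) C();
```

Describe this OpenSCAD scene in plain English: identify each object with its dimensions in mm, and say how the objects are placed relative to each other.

A is a four-legged stool. The seat is a 337×285×26 mm slab whose top surface is at z = 431 mm; four square legs, each 46×46 mm in cross-section, run from the floor (z = 0) to the underside of the seat, each flush with a corner of the seat.

B is a wooden ladder with two side rails of 51×40 mm section and 2264 mm height, set 461 mm apart overall. Between them run 7 rectangular rungs (40 mm deep, 37 mm thick), front faces flush with the rails' −y face. The bottom of the first rung is 206 mm above the floor and each subsequent rung is 308 mm higher than the one below.

C is an open-topped rectangular box: outside dimensions 272×198×321 mm, with a uniform wall and base thickness of 13 mm. The base is a full 272×198 slab on the floor; four walls sit on top of the base. The front and back walls (the −y and +y sides) span the full width; the two side walls fit between them.

The ladder is on the floor beside the stool on its +x side. The open box is on top of the stool.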